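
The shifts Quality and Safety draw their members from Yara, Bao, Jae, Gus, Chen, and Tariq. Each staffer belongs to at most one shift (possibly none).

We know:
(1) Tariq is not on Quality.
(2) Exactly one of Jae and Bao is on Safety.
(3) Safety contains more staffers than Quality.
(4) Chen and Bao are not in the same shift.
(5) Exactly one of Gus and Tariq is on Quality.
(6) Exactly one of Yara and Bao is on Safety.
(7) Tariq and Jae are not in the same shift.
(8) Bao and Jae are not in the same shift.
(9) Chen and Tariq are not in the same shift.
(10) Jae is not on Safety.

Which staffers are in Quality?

Quality = {Gus}

From (1): Tariq ∉ Quality.
From (10): Jae ∉ Safety.
(2) (exactly one): Bao ∈ Safety.
(4): Chen ∉ Safety.
(5) (exactly one): Gus ∈ Quality.
(6) (exactly one): Yara ∉ Safety.
Suppose Yara ∈ Quality: no assignment then satisfies all the clues, so Yara ∉ Quality.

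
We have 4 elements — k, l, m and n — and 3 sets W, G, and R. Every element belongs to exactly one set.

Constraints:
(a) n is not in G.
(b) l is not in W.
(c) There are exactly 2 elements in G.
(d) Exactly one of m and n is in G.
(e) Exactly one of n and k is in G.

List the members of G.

From (a): n ∉ G.
From (b): l ∉ W.
(d) (exactly one): m ∈ G.
(e) (exactly one): k ∈ G.
(c): G already has 2, so the rest are out.
Only one set left: l ∈ R.

G = {k, m}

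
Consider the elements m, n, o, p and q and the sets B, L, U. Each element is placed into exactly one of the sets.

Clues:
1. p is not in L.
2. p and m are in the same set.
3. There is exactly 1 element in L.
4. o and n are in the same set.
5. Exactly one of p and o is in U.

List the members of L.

L = {q}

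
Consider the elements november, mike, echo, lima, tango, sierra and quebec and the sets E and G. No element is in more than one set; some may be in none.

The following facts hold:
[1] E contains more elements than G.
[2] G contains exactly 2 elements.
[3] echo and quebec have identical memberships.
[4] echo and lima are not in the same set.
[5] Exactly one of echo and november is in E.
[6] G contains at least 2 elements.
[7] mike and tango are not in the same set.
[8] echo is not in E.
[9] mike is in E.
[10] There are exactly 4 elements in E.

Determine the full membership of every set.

E = {lima, mike, november, sierra}; G = {echo, quebec}

From (8): echo ∉ E.
From (9): mike ∈ E.
(3): quebec matches echo: quebec ∉ E.
(5) (exactly one): november ∈ E.
(7): tango ∉ E.
(10): only 4 candidates remain for E, so all are in.
Suppose echo ∉ G: no assignment then satisfies all the clues, so echo ∈ G.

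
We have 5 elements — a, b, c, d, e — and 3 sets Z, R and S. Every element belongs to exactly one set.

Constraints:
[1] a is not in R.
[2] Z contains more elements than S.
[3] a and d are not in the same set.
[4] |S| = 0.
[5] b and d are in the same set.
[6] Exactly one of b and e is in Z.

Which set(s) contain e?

e: Z

From (1): a ∉ R.
(4): S already has 0, so the rest are out.
Only one set left: a ∈ Z.
(3): d ∉ Z.
(5): b matches d: b ∉ Z.
(6) (exactly one): e ∈ Z.
Only one set left: b ∈ R.
Only one set left: d ∈ R.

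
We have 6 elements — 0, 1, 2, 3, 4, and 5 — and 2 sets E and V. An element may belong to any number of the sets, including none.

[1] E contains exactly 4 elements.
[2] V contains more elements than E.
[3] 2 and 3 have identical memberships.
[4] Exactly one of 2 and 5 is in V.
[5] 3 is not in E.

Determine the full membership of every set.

E = {0, 1, 4, 5}; V = {0, 1, 2, 3, 4}

From (5): 3 ∉ E.
(3): 2 matches 3: 2 ∉ E.
(1): only 4 candidates remain for E, so all are in.
Suppose 0 ∉ V: no assignment then satisfies all the clues, so 0 ∈ V.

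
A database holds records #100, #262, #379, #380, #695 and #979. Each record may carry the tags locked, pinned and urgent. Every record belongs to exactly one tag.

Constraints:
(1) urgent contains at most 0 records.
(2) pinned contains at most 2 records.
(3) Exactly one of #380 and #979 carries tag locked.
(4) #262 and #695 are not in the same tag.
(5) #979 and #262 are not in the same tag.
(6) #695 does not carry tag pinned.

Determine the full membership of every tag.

From (6): #695 ∉ pinned.
(1): urgent already has 0, so the rest are out.
Only one tag left: #695 ∈ locked.
(4): #262 ∉ locked.
Only one tag left: #262 ∈ pinned.
(5): #979 ∉ pinned.
Only one tag left: #979 ∈ locked.
(3) (exactly one): #380 ∉ locked.
Only one tag left: #380 ∈ pinned.
(2): pinned already has 2, so the rest are out.
Only one tag left: #100 ∈ locked.
Only one tag left: #379 ∈ locked.

locked = {#100, #379, #695, #979}; pinned = {#262, #380}; urgent = {}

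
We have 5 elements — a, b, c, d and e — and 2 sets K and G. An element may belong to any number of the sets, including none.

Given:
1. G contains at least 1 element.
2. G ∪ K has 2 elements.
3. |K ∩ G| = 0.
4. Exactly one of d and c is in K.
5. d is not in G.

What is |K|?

1

From (5): d ∉ G.
Suppose a ∈ K: no assignment then satisfies all the clues, so a ∉ K.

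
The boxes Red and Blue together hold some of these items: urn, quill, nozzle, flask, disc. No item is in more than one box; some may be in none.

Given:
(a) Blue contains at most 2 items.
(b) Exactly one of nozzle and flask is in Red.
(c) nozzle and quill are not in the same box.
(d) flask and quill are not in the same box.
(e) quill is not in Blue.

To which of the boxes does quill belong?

quill: none

From (e): quill ∉ Blue.
Suppose quill ∈ Red: no assignment then satisfies all the clues, so quill ∉ Red.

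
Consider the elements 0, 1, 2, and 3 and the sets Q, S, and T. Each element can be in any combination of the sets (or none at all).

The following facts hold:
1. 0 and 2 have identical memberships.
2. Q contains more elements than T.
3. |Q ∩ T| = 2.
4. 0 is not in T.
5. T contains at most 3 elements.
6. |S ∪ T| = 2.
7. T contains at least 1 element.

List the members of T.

T = {1, 3}

From (4): 0 ∉ T.
(1): 2 matches 0: 2 ∉ T.
Suppose 1 ∉ T: no assignment then satisfies all the clues, so 1 ∈ T.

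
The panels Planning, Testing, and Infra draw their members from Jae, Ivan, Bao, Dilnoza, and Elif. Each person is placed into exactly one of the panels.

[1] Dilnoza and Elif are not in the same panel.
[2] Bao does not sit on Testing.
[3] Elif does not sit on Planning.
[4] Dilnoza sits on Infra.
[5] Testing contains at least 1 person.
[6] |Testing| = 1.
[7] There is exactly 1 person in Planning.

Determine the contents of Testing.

From (2): Bao ∉ Testing.
From (3): Elif ∉ Planning.
From (4): Dilnoza ∈ Infra.
(1): Elif ∉ Infra.
Only one panel left: Elif ∈ Testing.
(6): Testing already has 1, so the rest are out.

Testing = {Elif}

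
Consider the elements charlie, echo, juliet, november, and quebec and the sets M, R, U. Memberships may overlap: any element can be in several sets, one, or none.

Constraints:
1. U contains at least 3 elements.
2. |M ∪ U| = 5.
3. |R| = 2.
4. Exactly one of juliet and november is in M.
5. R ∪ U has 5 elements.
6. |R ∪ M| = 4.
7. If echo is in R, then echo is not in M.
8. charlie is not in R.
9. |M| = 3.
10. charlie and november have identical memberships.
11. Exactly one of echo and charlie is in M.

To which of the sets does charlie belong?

charlie: M, U

From (8): charlie ∉ R.
(10): november matches charlie: november ∉ R.
Suppose charlie ∉ M: no assignment then satisfies all the clues, so charlie ∈ M.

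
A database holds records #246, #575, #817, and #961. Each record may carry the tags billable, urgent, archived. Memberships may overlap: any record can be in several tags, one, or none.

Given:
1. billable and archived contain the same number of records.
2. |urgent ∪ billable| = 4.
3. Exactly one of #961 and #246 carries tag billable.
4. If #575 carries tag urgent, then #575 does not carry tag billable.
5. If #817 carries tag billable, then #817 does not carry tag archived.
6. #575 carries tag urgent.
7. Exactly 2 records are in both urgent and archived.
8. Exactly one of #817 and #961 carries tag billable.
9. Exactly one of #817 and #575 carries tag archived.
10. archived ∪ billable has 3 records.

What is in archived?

archived = {#246, #575}

From (6): #575 ∈ urgent.
(4): #575 ∉ billable.
Suppose #246 ∉ archived: no assignment then satisfies all the clues, so #246 ∈ archived.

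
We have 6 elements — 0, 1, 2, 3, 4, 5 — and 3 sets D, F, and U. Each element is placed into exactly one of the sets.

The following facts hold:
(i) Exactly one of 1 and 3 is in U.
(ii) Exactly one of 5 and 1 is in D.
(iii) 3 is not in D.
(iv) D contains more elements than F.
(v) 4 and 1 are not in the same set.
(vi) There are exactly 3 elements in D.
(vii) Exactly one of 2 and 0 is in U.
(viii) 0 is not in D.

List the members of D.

D = {2, 4, 5}

From (iii): 3 ∉ D.
From (viii): 0 ∉ D.
Suppose 1 ∈ D: no assignment then satisfies all the clues, so 1 ∉ D.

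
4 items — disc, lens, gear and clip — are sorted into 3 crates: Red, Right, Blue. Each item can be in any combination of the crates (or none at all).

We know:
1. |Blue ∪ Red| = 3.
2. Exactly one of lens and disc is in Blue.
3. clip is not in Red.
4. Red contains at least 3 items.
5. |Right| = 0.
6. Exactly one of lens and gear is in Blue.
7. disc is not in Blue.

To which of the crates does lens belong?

lens: Blue, Red

From (3): clip ∉ Red.
From (7): disc ∉ Blue.
(2) (exactly one): lens ∈ Blue.
(4): only 3 candidates remain for Red, so all are in.
(5): Right already has 0, so the rest are out.
(6) (exactly one): gear ∉ Blue.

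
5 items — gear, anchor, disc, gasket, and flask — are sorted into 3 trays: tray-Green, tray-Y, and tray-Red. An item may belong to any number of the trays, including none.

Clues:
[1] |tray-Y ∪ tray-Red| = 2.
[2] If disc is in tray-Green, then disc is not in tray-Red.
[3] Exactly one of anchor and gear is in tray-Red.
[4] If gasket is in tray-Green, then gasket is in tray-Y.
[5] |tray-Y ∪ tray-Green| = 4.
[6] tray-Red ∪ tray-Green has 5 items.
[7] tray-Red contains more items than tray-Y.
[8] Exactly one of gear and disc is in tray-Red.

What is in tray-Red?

tray-Red = {gasket, gear}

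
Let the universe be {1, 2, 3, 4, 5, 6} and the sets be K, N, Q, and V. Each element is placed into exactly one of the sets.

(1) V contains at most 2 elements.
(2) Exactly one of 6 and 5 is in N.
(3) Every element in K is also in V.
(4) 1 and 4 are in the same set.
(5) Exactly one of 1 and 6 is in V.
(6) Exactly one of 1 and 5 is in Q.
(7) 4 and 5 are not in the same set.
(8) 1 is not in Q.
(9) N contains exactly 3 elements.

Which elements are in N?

From (8): 1 ∉ Q.
(4): 4 matches 1: 4 ∉ Q.
(6) (exactly one): 5 ∈ Q.
(2) (exactly one): 6 ∈ N.
(5) (exactly one): 1 ∈ V.
(4): 4 matches 1: 4 ∉ K.
(4): 4 matches 1: 4 ∉ N.
(4): 4 matches 1: 4 ∈ V.
(9): only 3 candidates remain for N, so all are in.

N = {2, 3, 6}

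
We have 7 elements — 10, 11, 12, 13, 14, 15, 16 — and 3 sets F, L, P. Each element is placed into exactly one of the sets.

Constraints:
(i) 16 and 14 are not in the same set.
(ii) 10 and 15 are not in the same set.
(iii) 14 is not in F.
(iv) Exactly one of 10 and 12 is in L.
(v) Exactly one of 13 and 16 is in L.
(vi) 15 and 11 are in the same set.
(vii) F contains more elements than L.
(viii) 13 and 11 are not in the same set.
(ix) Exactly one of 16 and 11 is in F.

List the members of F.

F = {11, 12, 15}

From (iii): 14 ∉ F.
Suppose 10 ∈ F: no assignment then satisfies all the clues, so 10 ∉ F.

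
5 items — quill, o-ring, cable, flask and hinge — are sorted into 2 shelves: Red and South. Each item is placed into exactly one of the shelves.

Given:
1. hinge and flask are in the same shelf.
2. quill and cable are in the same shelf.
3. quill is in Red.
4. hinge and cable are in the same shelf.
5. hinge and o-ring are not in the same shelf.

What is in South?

South = {o-ring}

From (3): quill ∈ Red.
(2): cable matches quill: cable ∈ Red.
(4): hinge matches cable: hinge ∈ Red.
(5): o-ring ∉ Red.
Only one shelf left: o-ring ∈ South.
(1): flask matches hinge: flask ∈ Red.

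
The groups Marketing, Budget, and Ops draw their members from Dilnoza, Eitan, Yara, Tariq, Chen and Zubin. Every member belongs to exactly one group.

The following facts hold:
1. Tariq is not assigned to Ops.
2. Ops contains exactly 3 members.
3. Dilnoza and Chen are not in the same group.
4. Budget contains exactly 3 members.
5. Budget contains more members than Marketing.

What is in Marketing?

Marketing = {}

From (1): Tariq ∉ Ops.
Suppose Dilnoza ∈ Marketing: no assignment then satisfies all the clues, so Dilnoza ∉ Marketing.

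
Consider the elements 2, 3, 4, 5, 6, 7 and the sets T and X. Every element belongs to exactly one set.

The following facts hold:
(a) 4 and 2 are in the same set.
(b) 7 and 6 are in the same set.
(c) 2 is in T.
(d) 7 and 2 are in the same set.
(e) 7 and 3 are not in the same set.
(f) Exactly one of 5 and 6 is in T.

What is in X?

From (c): 2 ∈ T.
(a): 4 matches 2: 4 ∈ T.
(d): 7 matches 2: 7 ∈ T.
(e): 3 ∉ T.
Only one set left: 3 ∈ X.
(b): 6 matches 7: 6 ∈ T.
(f) (exactly one): 5 ∉ T.
Only one set left: 5 ∈ X.

X = {3, 5}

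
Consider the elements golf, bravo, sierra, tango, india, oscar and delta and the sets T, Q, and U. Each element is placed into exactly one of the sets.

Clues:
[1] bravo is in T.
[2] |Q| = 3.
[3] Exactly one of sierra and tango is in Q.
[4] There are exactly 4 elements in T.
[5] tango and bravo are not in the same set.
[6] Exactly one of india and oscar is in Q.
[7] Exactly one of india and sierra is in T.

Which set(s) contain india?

From (1): bravo ∈ T.
(5): tango ∉ T.
Suppose india ∈ T: no assignment then satisfies all the clues, so india ∉ T.

india: Q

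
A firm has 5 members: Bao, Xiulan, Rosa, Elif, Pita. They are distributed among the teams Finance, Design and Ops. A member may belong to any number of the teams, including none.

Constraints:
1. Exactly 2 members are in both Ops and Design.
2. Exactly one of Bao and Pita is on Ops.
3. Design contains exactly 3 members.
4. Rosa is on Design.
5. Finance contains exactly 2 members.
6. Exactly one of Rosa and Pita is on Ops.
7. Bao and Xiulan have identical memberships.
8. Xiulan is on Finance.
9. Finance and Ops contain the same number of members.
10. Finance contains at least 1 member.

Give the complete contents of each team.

Finance = {Bao, Xiulan}; Design = {Elif, Pita, Rosa}; Ops = {Elif, Pita}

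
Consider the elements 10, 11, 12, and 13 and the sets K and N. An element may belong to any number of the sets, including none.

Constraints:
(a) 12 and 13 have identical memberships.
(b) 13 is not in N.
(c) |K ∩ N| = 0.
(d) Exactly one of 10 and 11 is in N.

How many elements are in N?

From (b): 13 ∉ N.
(a): 12 matches 13: 12 ∉ N.

1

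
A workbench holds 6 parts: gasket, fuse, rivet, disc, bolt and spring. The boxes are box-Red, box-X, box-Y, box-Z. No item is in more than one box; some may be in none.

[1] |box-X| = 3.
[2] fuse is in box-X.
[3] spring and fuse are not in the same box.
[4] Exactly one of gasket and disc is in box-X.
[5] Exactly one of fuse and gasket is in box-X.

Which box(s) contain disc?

From (2): fuse ∈ box-X.
(3): spring ∉ box-X.
(5) (exactly one): gasket ∉ box-X.
(4) (exactly one): disc ∈ box-X.

disc: box-X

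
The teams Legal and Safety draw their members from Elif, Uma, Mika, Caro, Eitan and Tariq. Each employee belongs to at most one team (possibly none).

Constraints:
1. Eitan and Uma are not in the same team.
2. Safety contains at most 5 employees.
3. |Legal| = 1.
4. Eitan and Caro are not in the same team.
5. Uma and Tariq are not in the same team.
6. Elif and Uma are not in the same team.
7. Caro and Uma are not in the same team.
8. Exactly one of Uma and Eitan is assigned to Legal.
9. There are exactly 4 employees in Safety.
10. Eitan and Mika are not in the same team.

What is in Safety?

Safety = {Caro, Elif, Mika, Tariq}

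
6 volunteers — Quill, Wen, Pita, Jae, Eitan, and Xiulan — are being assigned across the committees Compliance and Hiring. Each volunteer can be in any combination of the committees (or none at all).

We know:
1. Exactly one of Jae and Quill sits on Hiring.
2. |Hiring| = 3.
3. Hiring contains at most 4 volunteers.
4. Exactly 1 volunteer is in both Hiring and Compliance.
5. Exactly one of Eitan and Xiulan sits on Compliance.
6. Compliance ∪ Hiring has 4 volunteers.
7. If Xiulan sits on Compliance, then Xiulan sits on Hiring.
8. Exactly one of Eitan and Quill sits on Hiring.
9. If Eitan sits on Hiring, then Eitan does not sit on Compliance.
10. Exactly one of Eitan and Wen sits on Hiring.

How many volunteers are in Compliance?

2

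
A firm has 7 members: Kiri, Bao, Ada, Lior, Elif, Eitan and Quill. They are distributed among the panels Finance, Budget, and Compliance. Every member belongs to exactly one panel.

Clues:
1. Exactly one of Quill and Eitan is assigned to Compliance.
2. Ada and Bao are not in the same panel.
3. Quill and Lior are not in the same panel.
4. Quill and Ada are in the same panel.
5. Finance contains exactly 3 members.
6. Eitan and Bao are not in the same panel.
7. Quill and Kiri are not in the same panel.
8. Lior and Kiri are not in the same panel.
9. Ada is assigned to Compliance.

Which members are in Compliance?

From (9): Ada ∈ Compliance.
(2): Bao ∉ Compliance.
(4): Quill matches Ada: Quill ∉ Finance.
(4): Quill matches Ada: Quill ∉ Budget.
(4): Quill matches Ada: Quill ∈ Compliance.
(7): Kiri ∉ Compliance.
(1) (exactly one): Eitan ∉ Compliance.
(3): Lior ∉ Compliance.
Suppose Elif ∈ Compliance: no assignment then satisfies all the clues, so Elif ∉ Compliance.

Compliance = {Ada, Quill}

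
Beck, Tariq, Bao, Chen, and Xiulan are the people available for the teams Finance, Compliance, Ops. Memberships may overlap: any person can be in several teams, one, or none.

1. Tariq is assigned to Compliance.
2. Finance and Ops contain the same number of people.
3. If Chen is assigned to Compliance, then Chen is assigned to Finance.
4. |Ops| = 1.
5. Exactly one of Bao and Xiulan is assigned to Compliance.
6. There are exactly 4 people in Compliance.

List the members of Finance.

Finance = {Chen}

From (1): Tariq ∈ Compliance.
Suppose Beck ∈ Finance: no assignment then satisfies all the clues, so Beck ∉ Finance.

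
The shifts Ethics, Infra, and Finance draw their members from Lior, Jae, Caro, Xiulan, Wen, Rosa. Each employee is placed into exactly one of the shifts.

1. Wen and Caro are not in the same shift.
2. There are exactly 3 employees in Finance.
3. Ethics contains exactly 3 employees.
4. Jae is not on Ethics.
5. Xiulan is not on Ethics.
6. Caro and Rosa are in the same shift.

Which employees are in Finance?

Finance = {Jae, Wen, Xiulan}

From (4): Jae ∉ Ethics.
From (5): Xiulan ∉ Ethics.
Suppose Lior ∈ Finance: no assignment then satisfies all the clues, so Lior ∉ Finance.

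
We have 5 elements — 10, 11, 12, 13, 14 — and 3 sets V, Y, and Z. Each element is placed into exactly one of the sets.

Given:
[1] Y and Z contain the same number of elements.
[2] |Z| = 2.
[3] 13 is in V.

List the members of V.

V = {13}

From (3): 13 ∈ V.
Suppose 10 ∈ V: no assignment then satisfies all the clues, so 10 ∉ V.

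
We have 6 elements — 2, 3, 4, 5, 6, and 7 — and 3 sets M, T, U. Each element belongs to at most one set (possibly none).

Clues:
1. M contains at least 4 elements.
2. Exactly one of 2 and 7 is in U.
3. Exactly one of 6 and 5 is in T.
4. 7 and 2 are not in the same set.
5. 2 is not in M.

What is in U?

U = {2}

From (5): 2 ∉ M.
Suppose 2 ∉ U: no assignment then satisfies all the clues, so 2 ∈ U.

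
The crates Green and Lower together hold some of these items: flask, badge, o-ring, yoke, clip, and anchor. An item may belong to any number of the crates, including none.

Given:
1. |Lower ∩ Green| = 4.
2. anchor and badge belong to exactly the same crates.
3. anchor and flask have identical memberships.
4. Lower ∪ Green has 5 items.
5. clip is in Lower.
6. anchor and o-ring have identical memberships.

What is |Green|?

4

From (5): clip ∈ Lower.
Suppose flask ∉ Green: no assignment then satisfies all the clues, so flask ∈ Green.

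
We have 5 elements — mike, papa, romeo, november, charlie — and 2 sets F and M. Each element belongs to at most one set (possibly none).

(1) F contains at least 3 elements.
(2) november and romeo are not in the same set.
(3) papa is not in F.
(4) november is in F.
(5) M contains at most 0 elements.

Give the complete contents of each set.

From (3): papa ∉ F.
From (4): november ∈ F.
(2): romeo ∉ F.
(5): M already has 0, so the rest are out.
(1): only 3 candidates remain for F, so all are in.

F = {charlie, mike, november}; M = {}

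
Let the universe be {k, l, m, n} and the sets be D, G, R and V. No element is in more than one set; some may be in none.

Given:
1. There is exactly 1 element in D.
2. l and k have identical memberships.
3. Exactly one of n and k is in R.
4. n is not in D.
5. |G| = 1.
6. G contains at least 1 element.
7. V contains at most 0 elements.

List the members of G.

G = {n}

From (4): n ∉ D.
(7): V already has 0, so the rest are out.
Suppose k ∈ G: no assignment then satisfies all the clues, so k ∉ G.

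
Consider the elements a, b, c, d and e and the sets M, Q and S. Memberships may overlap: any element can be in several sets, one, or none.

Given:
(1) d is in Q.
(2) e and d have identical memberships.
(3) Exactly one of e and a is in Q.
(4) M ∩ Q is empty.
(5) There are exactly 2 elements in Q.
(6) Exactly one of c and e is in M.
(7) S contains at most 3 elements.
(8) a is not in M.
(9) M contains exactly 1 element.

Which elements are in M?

M = {c}

From (1): d ∈ Q.
From (8): a ∉ M.
(2): e matches d: e ∈ Q.
(3) (exactly one): a ∉ Q.
(4) (disjoint): d ∉ M.
(4) (disjoint): e ∉ M.
(5): Q already has 2, so the rest are out.
(6) (exactly one): c ∈ M.
(9): M already has 1, so the rest are out.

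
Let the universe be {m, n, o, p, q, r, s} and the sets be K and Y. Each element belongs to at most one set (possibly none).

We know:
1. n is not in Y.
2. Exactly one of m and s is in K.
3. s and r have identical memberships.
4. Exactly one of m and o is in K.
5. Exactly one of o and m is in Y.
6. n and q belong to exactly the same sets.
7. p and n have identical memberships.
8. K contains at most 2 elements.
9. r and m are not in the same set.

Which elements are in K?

K = {m}

From (1): n ∉ Y.
(6): q matches n: q ∉ Y.
(7): p matches n: p ∉ Y.
Suppose m ∉ K: no assignment then satisfies all the clues, so m ∈ K.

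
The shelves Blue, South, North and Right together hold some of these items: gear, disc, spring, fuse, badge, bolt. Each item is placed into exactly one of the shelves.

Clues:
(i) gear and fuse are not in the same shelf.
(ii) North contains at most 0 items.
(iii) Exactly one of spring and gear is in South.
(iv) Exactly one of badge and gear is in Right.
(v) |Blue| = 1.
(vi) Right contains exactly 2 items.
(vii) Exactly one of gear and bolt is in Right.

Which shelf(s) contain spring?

spring: South

(ii): North already has 0, so the rest are out.
Suppose spring ∈ Blue: no assignment then satisfies all the clues, so spring ∉ Blue.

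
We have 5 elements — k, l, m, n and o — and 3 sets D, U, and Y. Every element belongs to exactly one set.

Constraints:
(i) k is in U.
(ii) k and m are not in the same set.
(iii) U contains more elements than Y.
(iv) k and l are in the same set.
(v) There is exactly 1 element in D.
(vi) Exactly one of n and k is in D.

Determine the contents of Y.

From (i): k ∈ U.
(ii): m ∉ U.
(iv): l matches k: l ∉ D.
(iv): l matches k: l ∈ U.
(vi) (exactly one): n ∈ D.
(v): D already has 1, so the rest are out.
Only one set left: m ∈ Y.
Suppose o ∈ Y: no assignment then satisfies all the clues, so o ∉ Y.

Y = {m}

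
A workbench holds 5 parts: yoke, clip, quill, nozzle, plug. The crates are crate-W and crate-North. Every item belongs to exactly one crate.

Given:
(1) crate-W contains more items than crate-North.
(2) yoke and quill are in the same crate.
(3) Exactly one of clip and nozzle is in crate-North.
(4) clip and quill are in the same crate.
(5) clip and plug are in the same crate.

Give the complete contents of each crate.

crate-W = {clip, plug, quill, yoke}; crate-North = {nozzle}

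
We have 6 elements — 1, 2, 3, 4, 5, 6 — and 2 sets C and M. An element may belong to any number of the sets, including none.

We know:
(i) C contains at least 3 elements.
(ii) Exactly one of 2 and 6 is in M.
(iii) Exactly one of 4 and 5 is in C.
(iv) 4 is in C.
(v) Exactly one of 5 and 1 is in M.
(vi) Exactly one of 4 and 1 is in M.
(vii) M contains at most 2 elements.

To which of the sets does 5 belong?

5: none

From (iv): 4 ∈ C.
(iii) (exactly one): 5 ∉ C.
Suppose 5 ∈ M: no assignment then satisfies all the clues, so 5 ∉ M.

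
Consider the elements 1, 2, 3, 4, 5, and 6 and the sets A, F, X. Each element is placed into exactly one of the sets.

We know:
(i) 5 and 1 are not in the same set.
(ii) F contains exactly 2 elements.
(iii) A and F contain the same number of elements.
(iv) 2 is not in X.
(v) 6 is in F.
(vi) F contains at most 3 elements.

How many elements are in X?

2

From (iv): 2 ∉ X.
From (v): 6 ∈ F.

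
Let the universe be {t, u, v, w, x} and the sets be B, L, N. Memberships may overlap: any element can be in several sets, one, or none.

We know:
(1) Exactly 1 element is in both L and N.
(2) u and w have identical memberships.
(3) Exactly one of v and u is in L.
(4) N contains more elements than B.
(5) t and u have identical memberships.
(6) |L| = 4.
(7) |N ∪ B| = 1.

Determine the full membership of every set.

B = {}; L = {t, u, w, x}; N = {x}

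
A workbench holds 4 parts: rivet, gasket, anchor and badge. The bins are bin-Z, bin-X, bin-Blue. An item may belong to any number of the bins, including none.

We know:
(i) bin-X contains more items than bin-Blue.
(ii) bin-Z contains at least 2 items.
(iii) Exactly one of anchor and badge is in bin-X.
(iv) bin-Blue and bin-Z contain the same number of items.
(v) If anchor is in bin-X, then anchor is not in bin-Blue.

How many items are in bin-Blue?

2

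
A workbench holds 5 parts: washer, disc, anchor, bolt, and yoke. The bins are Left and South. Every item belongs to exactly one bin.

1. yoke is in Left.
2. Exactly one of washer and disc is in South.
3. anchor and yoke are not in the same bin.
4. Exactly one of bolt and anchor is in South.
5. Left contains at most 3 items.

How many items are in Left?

3

From (1): yoke ∈ Left.
(3): anchor ∉ Left.
Only one bin left: anchor ∈ South.
(4) (exactly one): bolt ∉ South.
Only one bin left: bolt ∈ Left.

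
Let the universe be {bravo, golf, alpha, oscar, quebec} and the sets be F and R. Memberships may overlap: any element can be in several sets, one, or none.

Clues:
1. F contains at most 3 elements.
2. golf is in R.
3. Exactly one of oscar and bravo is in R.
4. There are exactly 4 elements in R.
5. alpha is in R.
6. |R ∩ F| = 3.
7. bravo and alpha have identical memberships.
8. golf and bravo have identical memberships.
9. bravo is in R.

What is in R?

R = {alpha, bravo, golf, quebec}

From (2): golf ∈ R.
From (5): alpha ∈ R.
From (9): bravo ∈ R.
(3) (exactly one): oscar ∉ R.
(4): only 4 candidates remain for R, so all are in.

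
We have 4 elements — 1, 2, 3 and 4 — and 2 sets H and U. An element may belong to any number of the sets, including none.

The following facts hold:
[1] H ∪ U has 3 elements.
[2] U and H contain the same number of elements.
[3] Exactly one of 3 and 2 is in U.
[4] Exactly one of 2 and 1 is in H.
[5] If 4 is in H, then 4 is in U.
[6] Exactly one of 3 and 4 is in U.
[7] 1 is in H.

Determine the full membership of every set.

H = {1, 4}; U = {2, 4}

From (7): 1 ∈ H.
(4) (exactly one): 2 ∉ H.
Suppose 1 ∈ U: no assignment then satisfies all the clues, so 1 ∉ U.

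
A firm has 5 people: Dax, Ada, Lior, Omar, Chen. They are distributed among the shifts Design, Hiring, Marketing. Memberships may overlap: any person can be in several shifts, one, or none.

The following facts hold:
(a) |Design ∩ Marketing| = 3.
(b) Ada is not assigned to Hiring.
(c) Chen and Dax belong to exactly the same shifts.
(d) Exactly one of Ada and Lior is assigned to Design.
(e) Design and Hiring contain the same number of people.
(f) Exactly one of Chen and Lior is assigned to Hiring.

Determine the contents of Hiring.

From (b): Ada ∉ Hiring.
Suppose Dax ∉ Hiring: no assignment then satisfies all the clues, so Dax ∈ Hiring.

Hiring = {Chen, Dax, Omar}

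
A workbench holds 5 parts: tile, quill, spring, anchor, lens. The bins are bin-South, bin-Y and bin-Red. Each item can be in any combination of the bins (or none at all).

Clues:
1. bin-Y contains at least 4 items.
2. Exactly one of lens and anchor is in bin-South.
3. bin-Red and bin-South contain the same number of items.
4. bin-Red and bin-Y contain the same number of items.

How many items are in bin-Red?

4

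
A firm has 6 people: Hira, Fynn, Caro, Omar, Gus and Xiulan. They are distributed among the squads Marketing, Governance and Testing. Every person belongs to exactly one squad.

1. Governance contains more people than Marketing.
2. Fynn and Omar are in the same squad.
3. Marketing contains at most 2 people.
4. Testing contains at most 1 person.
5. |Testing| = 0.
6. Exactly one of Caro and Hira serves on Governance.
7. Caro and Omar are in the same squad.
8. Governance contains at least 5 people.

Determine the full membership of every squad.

Marketing = {Hira}; Governance = {Caro, Fynn, Gus, Omar, Xiulan}; Testing = {}

(5): Testing already has 0, so the rest are out.
Suppose Hira ∉ Marketing: no assignment then satisfies all the clues, so Hira ∈ Marketing.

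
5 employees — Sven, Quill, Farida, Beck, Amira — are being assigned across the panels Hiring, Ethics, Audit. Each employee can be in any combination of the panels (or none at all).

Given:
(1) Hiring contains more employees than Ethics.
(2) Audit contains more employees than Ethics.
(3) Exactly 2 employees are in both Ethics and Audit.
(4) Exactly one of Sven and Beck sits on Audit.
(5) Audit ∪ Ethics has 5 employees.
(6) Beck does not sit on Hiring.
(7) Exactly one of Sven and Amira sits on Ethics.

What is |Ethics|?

3

From (6): Beck ∉ Hiring.
Suppose Sven ∉ Hiring: no assignment then satisfies all the clues, so Sven ∈ Hiring.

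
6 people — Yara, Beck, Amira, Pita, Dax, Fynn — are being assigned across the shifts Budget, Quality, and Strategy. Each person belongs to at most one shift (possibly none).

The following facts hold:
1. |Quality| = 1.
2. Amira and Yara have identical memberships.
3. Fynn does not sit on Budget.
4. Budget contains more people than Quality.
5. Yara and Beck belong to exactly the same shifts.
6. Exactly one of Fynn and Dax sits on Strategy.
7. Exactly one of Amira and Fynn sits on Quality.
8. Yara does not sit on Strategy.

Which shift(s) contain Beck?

Beck: Budget

From (3): Fynn ∉ Budget.
From (8): Yara ∉ Strategy.
(2): Amira matches Yara: Amira ∉ Strategy.
(5): Beck matches Yara: Beck ∉ Strategy.
Suppose Beck ∉ Budget: no assignment then satisfies all the clues, so Beck ∈ Budget.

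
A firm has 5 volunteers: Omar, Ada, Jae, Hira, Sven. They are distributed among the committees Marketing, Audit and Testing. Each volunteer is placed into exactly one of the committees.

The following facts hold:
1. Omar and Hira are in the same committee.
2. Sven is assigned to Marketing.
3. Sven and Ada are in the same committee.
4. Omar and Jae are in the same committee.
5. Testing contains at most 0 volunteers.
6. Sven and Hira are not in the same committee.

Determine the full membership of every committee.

Marketing = {Ada, Sven}; Audit = {Hira, Jae, Omar}; Testing = {}

From (2): Sven ∈ Marketing.
(3): Ada matches Sven: Ada ∈ Marketing.
(5): Testing already has 0, so the rest are out.
(6): Hira ∉ Marketing.
Only one committee left: Hira ∈ Audit.
(1): Omar matches Hira: Omar ∉ Marketing.
(1): Omar matches Hira: Omar ∈ Audit.
(4): Jae matches Omar: Jae ∉ Marketing.
(4): Jae matches Omar: Jae ∈ Audit.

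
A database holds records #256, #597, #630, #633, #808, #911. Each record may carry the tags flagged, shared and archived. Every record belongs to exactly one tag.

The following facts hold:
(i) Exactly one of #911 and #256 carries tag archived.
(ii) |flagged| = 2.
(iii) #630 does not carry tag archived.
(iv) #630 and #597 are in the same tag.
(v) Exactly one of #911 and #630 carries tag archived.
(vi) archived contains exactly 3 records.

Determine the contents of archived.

From (iii): #630 ∉ archived.
(iv): #597 matches #630: #597 ∉ archived.
(v) (exactly one): #911 ∈ archived.
(i) (exactly one): #256 ∉ archived.
(vi): only 3 candidates remain for archived, so all are in.

archived = {#633, #808, #911}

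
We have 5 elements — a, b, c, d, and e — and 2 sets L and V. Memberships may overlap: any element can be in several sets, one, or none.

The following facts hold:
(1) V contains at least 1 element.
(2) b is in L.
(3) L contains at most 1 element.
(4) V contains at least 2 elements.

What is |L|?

From (2): b ∈ L.
(3): L already has 1, so the rest are out.

1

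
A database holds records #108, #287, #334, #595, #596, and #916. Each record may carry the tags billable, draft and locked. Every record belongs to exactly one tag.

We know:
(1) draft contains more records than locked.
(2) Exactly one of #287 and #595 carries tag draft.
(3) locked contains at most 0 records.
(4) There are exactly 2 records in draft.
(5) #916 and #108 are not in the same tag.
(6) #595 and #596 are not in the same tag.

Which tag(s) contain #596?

#596: billable

(3): locked already has 0, so the rest are out.
Suppose #596 ∉ billable: no assignment then satisfies all the clues, so #596 ∈ billable.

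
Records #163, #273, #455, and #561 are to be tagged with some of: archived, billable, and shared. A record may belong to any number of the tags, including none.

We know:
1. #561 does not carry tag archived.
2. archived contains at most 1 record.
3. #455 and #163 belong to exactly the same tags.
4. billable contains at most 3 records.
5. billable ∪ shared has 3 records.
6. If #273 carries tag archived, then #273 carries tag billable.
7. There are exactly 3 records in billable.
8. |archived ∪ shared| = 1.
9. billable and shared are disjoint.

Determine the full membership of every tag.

archived = {#273}; billable = {#163, #273, #455}; shared = {}

From (1): #561 ∉ archived.
Suppose #163 ∈ archived: no assignment then satisfies all the clues, so #163 ∉ archived.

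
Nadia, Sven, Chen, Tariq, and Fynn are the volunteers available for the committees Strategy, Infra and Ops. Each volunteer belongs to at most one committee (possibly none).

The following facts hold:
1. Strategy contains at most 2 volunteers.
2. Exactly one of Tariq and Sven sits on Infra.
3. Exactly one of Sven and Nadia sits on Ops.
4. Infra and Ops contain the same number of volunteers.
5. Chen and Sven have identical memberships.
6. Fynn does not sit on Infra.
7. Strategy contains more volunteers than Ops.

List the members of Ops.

Ops = {Nadia}

From (6): Fynn ∉ Infra.
Suppose Nadia ∉ Ops: no assignment then satisfies all the clues, so Nadia ∈ Ops.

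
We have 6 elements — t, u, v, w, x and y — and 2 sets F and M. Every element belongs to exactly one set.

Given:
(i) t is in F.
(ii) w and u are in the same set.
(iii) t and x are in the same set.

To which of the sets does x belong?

From (i): t ∈ F.
(iii): x matches t: x ∈ F.

x: F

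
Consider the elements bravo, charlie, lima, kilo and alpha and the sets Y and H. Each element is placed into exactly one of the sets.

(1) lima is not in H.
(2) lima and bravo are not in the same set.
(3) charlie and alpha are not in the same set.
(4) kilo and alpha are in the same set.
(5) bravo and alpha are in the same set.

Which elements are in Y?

Y = {charlie, lima}

From (1): lima ∉ H.
Only one set left: lima ∈ Y.
(2): bravo ∉ Y.
(5): alpha matches bravo: alpha ∉ Y.
Only one set left: bravo ∈ H.
Only one set left: alpha ∈ H.
(3): charlie ∉ H.
(4): kilo matches alpha: kilo ∉ Y.
(4): kilo matches alpha: kilo ∈ H.
Only one set left: charlie ∈ Y.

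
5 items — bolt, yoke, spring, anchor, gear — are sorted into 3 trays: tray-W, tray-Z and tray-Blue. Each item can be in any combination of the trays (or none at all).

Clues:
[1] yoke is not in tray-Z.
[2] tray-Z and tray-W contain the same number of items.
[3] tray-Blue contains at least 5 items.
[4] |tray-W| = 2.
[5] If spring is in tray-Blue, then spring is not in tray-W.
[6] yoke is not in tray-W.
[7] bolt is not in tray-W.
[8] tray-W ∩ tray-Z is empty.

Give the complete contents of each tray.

tray-W = {anchor, gear}; tray-Z = {bolt, spring}; tray-Blue = {anchor, bolt, gear, spring, yoke}

From (1): yoke ∉ tray-Z.
From (6): yoke ∉ tray-W.
From (7): bolt ∉ tray-W.
(3): only 5 candidates remain for tray-Blue, so all are in.
(5): spring ∉ tray-W.
(4): only 2 candidates remain for tray-W, so all are in.
(8) (disjoint): anchor ∉ tray-Z.
(8) (disjoint): gear ∉ tray-Z.
Suppose bolt ∉ tray-Z: no assignment then satisfies all the clues, so bolt ∈ tray-Z.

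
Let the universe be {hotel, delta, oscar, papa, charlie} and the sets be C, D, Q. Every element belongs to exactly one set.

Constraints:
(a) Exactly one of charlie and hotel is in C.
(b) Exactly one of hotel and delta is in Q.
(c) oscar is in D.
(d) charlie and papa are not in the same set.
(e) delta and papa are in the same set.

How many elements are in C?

1

From (c): oscar ∈ D.
Suppose delta ∈ C: no assignment then satisfies all the clues, so delta ∉ C.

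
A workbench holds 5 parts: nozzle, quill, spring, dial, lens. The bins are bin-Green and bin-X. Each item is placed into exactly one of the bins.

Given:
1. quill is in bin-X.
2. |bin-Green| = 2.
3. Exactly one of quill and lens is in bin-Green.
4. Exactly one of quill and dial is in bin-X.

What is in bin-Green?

From (1): quill ∈ bin-X.
(3) (exactly one): lens ∈ bin-Green.
(4) (exactly one): dial ∉ bin-X.
Only one bin left: dial ∈ bin-Green.
(2): bin-Green already has 2, so the rest are out.
Only one bin left: nozzle ∈ bin-X.
Only one bin left: spring ∈ bin-X.

bin-Green = {dial, lens}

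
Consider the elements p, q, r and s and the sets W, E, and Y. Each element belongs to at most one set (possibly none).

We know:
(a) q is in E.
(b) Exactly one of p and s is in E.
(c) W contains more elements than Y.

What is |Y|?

0

From (a): q ∈ E.
Suppose p ∈ Y: no assignment then satisfies all the clues, so p ∉ Y.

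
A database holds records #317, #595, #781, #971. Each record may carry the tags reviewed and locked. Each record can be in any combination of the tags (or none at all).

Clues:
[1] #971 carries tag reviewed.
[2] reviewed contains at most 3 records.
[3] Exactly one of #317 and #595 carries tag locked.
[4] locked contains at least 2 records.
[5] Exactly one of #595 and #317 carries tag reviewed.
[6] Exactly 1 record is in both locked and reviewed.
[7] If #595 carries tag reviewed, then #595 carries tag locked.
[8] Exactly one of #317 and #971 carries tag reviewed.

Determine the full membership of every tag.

reviewed = {#595, #971}; locked = {#595, #781}

From (1): #971 ∈ reviewed.
(8) (exactly one): #317 ∉ reviewed.
(5) (exactly one): #595 ∈ reviewed.
(7): #595 ∈ locked.
(3) (exactly one): #317 ∉ locked.
Suppose #781 ∈ reviewed: no assignment then satisfies all the clues, so #781 ∉ reviewed.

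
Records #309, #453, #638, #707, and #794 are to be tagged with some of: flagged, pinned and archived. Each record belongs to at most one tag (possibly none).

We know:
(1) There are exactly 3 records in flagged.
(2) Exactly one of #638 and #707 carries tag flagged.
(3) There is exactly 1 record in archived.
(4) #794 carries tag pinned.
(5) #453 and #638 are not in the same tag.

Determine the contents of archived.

archived = {#638}

From (4): #794 ∈ pinned.
Suppose #309 ∈ archived: no assignment then satisfies all the clues, so #309 ∉ archived.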